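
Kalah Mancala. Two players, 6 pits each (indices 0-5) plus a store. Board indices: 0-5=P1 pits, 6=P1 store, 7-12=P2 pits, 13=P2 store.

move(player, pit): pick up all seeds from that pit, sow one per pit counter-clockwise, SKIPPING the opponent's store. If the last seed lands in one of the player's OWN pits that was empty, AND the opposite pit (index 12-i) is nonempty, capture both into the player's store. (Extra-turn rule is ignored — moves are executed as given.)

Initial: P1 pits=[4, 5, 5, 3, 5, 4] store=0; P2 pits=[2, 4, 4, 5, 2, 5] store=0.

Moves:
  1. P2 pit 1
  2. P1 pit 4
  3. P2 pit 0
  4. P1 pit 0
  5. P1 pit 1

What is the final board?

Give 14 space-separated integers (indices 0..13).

Move 1: P2 pit1 -> P1=[4,5,5,3,5,4](0) P2=[2,0,5,6,3,6](0)
Move 2: P1 pit4 -> P1=[4,5,5,3,0,5](1) P2=[3,1,6,6,3,6](0)
Move 3: P2 pit0 -> P1=[4,5,5,3,0,5](1) P2=[0,2,7,7,3,6](0)
Move 4: P1 pit0 -> P1=[0,6,6,4,0,5](4) P2=[0,0,7,7,3,6](0)
Move 5: P1 pit1 -> P1=[0,0,7,5,1,6](5) P2=[1,0,7,7,3,6](0)

Answer: 0 0 7 5 1 6 5 1 0 7 7 3 6 0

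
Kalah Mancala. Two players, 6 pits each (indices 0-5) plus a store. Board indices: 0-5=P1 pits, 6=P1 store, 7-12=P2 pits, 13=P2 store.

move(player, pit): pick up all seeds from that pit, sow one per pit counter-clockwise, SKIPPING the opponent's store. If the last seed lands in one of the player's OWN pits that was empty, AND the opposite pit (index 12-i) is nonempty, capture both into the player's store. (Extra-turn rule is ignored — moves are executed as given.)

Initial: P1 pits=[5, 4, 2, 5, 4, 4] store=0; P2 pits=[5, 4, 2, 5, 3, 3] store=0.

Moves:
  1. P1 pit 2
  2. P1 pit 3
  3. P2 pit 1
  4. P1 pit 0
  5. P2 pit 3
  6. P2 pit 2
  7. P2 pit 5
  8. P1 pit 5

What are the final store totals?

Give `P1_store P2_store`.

Answer: 2 4

Derivation:
Move 1: P1 pit2 -> P1=[5,4,0,6,5,4](0) P2=[5,4,2,5,3,3](0)
Move 2: P1 pit3 -> P1=[5,4,0,0,6,5](1) P2=[6,5,3,5,3,3](0)
Move 3: P2 pit1 -> P1=[5,4,0,0,6,5](1) P2=[6,0,4,6,4,4](1)
Move 4: P1 pit0 -> P1=[0,5,1,1,7,6](1) P2=[6,0,4,6,4,4](1)
Move 5: P2 pit3 -> P1=[1,6,2,1,7,6](1) P2=[6,0,4,0,5,5](2)
Move 6: P2 pit2 -> P1=[1,6,2,1,7,6](1) P2=[6,0,0,1,6,6](3)
Move 7: P2 pit5 -> P1=[2,7,3,2,8,6](1) P2=[6,0,0,1,6,0](4)
Move 8: P1 pit5 -> P1=[2,7,3,2,8,0](2) P2=[7,1,1,2,7,0](4)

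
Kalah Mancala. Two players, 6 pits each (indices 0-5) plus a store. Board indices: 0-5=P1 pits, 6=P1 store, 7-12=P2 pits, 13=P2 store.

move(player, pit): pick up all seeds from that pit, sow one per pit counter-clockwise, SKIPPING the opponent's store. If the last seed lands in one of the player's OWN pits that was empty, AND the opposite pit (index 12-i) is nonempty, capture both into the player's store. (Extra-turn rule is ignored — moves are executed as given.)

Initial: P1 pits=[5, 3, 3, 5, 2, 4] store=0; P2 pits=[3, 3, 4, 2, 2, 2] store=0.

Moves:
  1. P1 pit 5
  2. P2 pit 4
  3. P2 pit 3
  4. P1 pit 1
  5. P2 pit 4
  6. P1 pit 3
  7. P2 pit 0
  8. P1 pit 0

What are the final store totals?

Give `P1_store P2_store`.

Answer: 2 1

Derivation:
Move 1: P1 pit5 -> P1=[5,3,3,5,2,0](1) P2=[4,4,5,2,2,2](0)
Move 2: P2 pit4 -> P1=[5,3,3,5,2,0](1) P2=[4,4,5,2,0,3](1)
Move 3: P2 pit3 -> P1=[5,3,3,5,2,0](1) P2=[4,4,5,0,1,4](1)
Move 4: P1 pit1 -> P1=[5,0,4,6,3,0](1) P2=[4,4,5,0,1,4](1)
Move 5: P2 pit4 -> P1=[5,0,4,6,3,0](1) P2=[4,4,5,0,0,5](1)
Move 6: P1 pit3 -> P1=[5,0,4,0,4,1](2) P2=[5,5,6,0,0,5](1)
Move 7: P2 pit0 -> P1=[5,0,4,0,4,1](2) P2=[0,6,7,1,1,6](1)
Move 8: P1 pit0 -> P1=[0,1,5,1,5,2](2) P2=[0,6,7,1,1,6](1)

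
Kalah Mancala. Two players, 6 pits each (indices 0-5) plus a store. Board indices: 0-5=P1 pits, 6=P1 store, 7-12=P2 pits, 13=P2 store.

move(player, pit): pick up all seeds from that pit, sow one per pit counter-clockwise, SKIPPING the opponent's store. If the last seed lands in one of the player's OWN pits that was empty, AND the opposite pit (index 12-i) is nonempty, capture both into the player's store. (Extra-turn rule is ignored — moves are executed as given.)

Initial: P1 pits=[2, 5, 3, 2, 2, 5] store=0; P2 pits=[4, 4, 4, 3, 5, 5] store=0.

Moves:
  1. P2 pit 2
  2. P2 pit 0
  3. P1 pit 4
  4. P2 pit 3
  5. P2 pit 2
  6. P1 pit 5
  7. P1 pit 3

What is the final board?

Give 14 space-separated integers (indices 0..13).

Move 1: P2 pit2 -> P1=[2,5,3,2,2,5](0) P2=[4,4,0,4,6,6](1)
Move 2: P2 pit0 -> P1=[2,5,3,2,2,5](0) P2=[0,5,1,5,7,6](1)
Move 3: P1 pit4 -> P1=[2,5,3,2,0,6](1) P2=[0,5,1,5,7,6](1)
Move 4: P2 pit3 -> P1=[3,6,3,2,0,6](1) P2=[0,5,1,0,8,7](2)
Move 5: P2 pit2 -> P1=[3,6,0,2,0,6](1) P2=[0,5,0,0,8,7](6)
Move 6: P1 pit5 -> P1=[3,6,0,2,0,0](2) P2=[1,6,1,1,9,7](6)
Move 7: P1 pit3 -> P1=[3,6,0,0,1,0](4) P2=[0,6,1,1,9,7](6)

Answer: 3 6 0 0 1 0 4 0 6 1 1 9 7 6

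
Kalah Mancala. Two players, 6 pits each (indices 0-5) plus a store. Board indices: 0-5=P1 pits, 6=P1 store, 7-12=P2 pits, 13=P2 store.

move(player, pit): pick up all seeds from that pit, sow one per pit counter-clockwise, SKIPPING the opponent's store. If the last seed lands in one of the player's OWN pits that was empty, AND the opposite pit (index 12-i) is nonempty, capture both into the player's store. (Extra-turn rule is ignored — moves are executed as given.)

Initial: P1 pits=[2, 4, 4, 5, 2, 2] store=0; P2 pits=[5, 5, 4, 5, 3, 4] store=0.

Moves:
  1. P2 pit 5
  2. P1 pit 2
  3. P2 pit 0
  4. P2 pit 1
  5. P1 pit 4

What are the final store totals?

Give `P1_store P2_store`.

Answer: 2 3

Derivation:
Move 1: P2 pit5 -> P1=[3,5,5,5,2,2](0) P2=[5,5,4,5,3,0](1)
Move 2: P1 pit2 -> P1=[3,5,0,6,3,3](1) P2=[6,5,4,5,3,0](1)
Move 3: P2 pit0 -> P1=[3,5,0,6,3,3](1) P2=[0,6,5,6,4,1](2)
Move 4: P2 pit1 -> P1=[4,5,0,6,3,3](1) P2=[0,0,6,7,5,2](3)
Move 5: P1 pit4 -> P1=[4,5,0,6,0,4](2) P2=[1,0,6,7,5,2](3)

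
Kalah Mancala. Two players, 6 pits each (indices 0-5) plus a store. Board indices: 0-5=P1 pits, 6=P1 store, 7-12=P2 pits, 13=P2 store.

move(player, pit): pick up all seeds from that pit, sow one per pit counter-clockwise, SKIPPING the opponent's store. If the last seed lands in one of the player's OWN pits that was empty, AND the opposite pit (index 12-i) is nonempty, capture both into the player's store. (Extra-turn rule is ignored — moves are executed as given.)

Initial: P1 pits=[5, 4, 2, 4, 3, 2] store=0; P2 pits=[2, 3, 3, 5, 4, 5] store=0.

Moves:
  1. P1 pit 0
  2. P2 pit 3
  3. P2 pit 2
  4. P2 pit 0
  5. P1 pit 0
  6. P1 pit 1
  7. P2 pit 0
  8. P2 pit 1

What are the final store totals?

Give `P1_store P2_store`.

Answer: 1 8

Derivation:
Move 1: P1 pit0 -> P1=[0,5,3,5,4,3](0) P2=[2,3,3,5,4,5](0)
Move 2: P2 pit3 -> P1=[1,6,3,5,4,3](0) P2=[2,3,3,0,5,6](1)
Move 3: P2 pit2 -> P1=[1,6,3,5,4,3](0) P2=[2,3,0,1,6,7](1)
Move 4: P2 pit0 -> P1=[1,6,3,0,4,3](0) P2=[0,4,0,1,6,7](7)
Move 5: P1 pit0 -> P1=[0,7,3,0,4,3](0) P2=[0,4,0,1,6,7](7)
Move 6: P1 pit1 -> P1=[0,0,4,1,5,4](1) P2=[1,5,0,1,6,7](7)
Move 7: P2 pit0 -> P1=[0,0,4,1,5,4](1) P2=[0,6,0,1,6,7](7)
Move 8: P2 pit1 -> P1=[1,0,4,1,5,4](1) P2=[0,0,1,2,7,8](8)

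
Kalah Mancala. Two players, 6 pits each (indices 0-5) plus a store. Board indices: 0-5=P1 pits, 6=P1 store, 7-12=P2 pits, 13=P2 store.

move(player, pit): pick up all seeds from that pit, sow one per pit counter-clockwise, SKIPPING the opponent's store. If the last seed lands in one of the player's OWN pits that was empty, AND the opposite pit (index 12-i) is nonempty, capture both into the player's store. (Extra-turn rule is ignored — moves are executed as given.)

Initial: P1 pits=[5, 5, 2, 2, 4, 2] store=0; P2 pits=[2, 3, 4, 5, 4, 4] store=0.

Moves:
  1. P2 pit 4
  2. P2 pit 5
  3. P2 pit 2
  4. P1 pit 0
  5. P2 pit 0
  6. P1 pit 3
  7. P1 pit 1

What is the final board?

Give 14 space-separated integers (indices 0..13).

Answer: 0 0 5 1 7 5 3 2 5 2 7 1 1 3

Derivation:
Move 1: P2 pit4 -> P1=[6,6,2,2,4,2](0) P2=[2,3,4,5,0,5](1)
Move 2: P2 pit5 -> P1=[7,7,3,3,4,2](0) P2=[2,3,4,5,0,0](2)
Move 3: P2 pit2 -> P1=[7,7,3,3,4,2](0) P2=[2,3,0,6,1,1](3)
Move 4: P1 pit0 -> P1=[0,8,4,4,5,3](1) P2=[3,3,0,6,1,1](3)
Move 5: P2 pit0 -> P1=[0,8,4,4,5,3](1) P2=[0,4,1,7,1,1](3)
Move 6: P1 pit3 -> P1=[0,8,4,0,6,4](2) P2=[1,4,1,7,1,1](3)
Move 7: P1 pit1 -> P1=[0,0,5,1,7,5](3) P2=[2,5,2,7,1,1](3)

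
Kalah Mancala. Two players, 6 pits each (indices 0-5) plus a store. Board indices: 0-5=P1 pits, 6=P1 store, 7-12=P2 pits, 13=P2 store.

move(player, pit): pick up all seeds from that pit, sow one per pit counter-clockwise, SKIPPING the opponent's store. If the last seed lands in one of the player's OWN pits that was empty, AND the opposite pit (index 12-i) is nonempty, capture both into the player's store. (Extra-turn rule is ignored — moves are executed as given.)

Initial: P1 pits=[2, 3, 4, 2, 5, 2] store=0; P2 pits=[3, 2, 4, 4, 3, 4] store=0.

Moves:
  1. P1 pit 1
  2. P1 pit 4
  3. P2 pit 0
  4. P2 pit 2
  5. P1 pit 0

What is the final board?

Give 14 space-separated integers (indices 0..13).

Move 1: P1 pit1 -> P1=[2,0,5,3,6,2](0) P2=[3,2,4,4,3,4](0)
Move 2: P1 pit4 -> P1=[2,0,5,3,0,3](1) P2=[4,3,5,5,3,4](0)
Move 3: P2 pit0 -> P1=[2,0,5,3,0,3](1) P2=[0,4,6,6,4,4](0)
Move 4: P2 pit2 -> P1=[3,1,5,3,0,3](1) P2=[0,4,0,7,5,5](1)
Move 5: P1 pit0 -> P1=[0,2,6,4,0,3](1) P2=[0,4,0,7,5,5](1)

Answer: 0 2 6 4 0 3 1 0 4 0 7 5 5 1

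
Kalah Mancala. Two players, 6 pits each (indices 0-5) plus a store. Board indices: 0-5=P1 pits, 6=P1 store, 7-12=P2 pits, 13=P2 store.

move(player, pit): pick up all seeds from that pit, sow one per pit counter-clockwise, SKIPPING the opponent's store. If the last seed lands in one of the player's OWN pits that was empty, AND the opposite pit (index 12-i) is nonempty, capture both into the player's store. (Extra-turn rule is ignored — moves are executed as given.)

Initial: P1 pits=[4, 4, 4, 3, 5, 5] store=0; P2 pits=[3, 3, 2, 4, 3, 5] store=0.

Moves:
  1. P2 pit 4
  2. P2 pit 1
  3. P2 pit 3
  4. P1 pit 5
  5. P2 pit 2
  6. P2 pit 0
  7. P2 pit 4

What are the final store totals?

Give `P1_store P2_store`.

Answer: 1 9

Derivation:
Move 1: P2 pit4 -> P1=[5,4,4,3,5,5](0) P2=[3,3,2,4,0,6](1)
Move 2: P2 pit1 -> P1=[5,0,4,3,5,5](0) P2=[3,0,3,5,0,6](6)
Move 3: P2 pit3 -> P1=[6,1,4,3,5,5](0) P2=[3,0,3,0,1,7](7)
Move 4: P1 pit5 -> P1=[6,1,4,3,5,0](1) P2=[4,1,4,1,1,7](7)
Move 5: P2 pit2 -> P1=[6,1,4,3,5,0](1) P2=[4,1,0,2,2,8](8)
Move 6: P2 pit0 -> P1=[6,1,4,3,5,0](1) P2=[0,2,1,3,3,8](8)
Move 7: P2 pit4 -> P1=[7,1,4,3,5,0](1) P2=[0,2,1,3,0,9](9)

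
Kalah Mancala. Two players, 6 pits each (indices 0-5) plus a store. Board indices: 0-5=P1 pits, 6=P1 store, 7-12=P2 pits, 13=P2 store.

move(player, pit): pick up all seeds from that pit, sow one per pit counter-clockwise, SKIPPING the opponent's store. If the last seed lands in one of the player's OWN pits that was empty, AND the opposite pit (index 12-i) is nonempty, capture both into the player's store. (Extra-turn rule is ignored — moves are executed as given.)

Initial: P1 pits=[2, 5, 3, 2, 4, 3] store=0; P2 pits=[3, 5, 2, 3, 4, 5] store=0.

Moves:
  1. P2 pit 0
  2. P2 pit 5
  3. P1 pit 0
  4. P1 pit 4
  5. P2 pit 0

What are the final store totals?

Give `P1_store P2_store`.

Answer: 1 1

Derivation:
Move 1: P2 pit0 -> P1=[2,5,3,2,4,3](0) P2=[0,6,3,4,4,5](0)
Move 2: P2 pit5 -> P1=[3,6,4,3,4,3](0) P2=[0,6,3,4,4,0](1)
Move 3: P1 pit0 -> P1=[0,7,5,4,4,3](0) P2=[0,6,3,4,4,0](1)
Move 4: P1 pit4 -> P1=[0,7,5,4,0,4](1) P2=[1,7,3,4,4,0](1)
Move 5: P2 pit0 -> P1=[0,7,5,4,0,4](1) P2=[0,8,3,4,4,0](1)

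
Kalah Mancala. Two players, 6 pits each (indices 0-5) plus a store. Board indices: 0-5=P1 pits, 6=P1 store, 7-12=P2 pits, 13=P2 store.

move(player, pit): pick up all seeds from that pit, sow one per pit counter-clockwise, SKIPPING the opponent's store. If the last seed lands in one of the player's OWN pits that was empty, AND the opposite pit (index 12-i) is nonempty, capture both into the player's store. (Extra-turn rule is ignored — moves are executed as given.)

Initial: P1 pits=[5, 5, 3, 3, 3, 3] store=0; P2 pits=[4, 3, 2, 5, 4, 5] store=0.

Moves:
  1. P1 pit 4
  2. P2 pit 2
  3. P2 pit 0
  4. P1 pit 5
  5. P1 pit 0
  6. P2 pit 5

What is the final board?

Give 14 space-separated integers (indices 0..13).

Answer: 1 7 5 5 2 0 4 0 5 2 7 6 0 1

Derivation:
Move 1: P1 pit4 -> P1=[5,5,3,3,0,4](1) P2=[5,3,2,5,4,5](0)
Move 2: P2 pit2 -> P1=[5,5,3,3,0,4](1) P2=[5,3,0,6,5,5](0)
Move 3: P2 pit0 -> P1=[5,5,3,3,0,4](1) P2=[0,4,1,7,6,6](0)
Move 4: P1 pit5 -> P1=[5,5,3,3,0,0](2) P2=[1,5,2,7,6,6](0)
Move 5: P1 pit0 -> P1=[0,6,4,4,1,0](4) P2=[0,5,2,7,6,6](0)
Move 6: P2 pit5 -> P1=[1,7,5,5,2,0](4) P2=[0,5,2,7,6,0](1)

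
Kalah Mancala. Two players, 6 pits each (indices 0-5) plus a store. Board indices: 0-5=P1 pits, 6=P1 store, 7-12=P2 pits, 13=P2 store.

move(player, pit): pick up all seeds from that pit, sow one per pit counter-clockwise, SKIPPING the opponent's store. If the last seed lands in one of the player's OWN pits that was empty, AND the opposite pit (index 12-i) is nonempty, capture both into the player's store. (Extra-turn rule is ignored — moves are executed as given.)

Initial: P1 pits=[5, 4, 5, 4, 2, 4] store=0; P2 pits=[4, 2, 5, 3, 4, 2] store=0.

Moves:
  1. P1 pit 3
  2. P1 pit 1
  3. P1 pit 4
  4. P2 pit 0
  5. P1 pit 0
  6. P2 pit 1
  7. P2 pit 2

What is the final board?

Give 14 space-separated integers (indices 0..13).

Move 1: P1 pit3 -> P1=[5,4,5,0,3,5](1) P2=[5,2,5,3,4,2](0)
Move 2: P1 pit1 -> P1=[5,0,6,1,4,6](1) P2=[5,2,5,3,4,2](0)
Move 3: P1 pit4 -> P1=[5,0,6,1,0,7](2) P2=[6,3,5,3,4,2](0)
Move 4: P2 pit0 -> P1=[5,0,6,1,0,7](2) P2=[0,4,6,4,5,3](1)
Move 5: P1 pit0 -> P1=[0,1,7,2,1,8](2) P2=[0,4,6,4,5,3](1)
Move 6: P2 pit1 -> P1=[0,1,7,2,1,8](2) P2=[0,0,7,5,6,4](1)
Move 7: P2 pit2 -> P1=[1,2,8,2,1,8](2) P2=[0,0,0,6,7,5](2)

Answer: 1 2 8 2 1 8 2 0 0 0 6 7 5 2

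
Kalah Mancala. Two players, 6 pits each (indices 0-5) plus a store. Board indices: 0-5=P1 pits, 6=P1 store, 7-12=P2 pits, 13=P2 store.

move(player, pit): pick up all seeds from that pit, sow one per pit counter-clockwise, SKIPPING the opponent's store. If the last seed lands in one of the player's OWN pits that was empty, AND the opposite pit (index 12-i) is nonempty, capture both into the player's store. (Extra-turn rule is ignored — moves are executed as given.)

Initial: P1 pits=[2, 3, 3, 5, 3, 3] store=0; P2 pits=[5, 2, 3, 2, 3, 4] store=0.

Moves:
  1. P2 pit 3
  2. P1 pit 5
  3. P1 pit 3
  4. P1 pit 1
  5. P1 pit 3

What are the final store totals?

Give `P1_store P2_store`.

Move 1: P2 pit3 -> P1=[2,3,3,5,3,3](0) P2=[5,2,3,0,4,5](0)
Move 2: P1 pit5 -> P1=[2,3,3,5,3,0](1) P2=[6,3,3,0,4,5](0)
Move 3: P1 pit3 -> P1=[2,3,3,0,4,1](2) P2=[7,4,3,0,4,5](0)
Move 4: P1 pit1 -> P1=[2,0,4,1,5,1](2) P2=[7,4,3,0,4,5](0)
Move 5: P1 pit3 -> P1=[2,0,4,0,6,1](2) P2=[7,4,3,0,4,5](0)

Answer: 2 0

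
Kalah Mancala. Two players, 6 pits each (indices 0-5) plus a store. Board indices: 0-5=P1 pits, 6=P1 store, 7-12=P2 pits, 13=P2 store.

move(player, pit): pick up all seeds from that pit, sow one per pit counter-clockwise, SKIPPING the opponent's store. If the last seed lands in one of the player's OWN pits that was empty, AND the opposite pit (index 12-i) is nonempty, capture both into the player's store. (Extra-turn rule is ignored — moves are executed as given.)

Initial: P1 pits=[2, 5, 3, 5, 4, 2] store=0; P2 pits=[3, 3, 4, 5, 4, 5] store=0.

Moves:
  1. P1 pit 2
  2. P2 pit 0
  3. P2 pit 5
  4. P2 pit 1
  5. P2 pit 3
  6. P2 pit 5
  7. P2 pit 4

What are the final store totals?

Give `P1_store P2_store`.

Answer: 0 8

Derivation:
Move 1: P1 pit2 -> P1=[2,5,0,6,5,3](0) P2=[3,3,4,5,4,5](0)
Move 2: P2 pit0 -> P1=[2,5,0,6,5,3](0) P2=[0,4,5,6,4,5](0)
Move 3: P2 pit5 -> P1=[3,6,1,7,5,3](0) P2=[0,4,5,6,4,0](1)
Move 4: P2 pit1 -> P1=[0,6,1,7,5,3](0) P2=[0,0,6,7,5,0](5)
Move 5: P2 pit3 -> P1=[1,7,2,8,5,3](0) P2=[0,0,6,0,6,1](6)
Move 6: P2 pit5 -> P1=[1,7,2,8,5,3](0) P2=[0,0,6,0,6,0](7)
Move 7: P2 pit4 -> P1=[2,8,3,9,5,3](0) P2=[0,0,6,0,0,1](8)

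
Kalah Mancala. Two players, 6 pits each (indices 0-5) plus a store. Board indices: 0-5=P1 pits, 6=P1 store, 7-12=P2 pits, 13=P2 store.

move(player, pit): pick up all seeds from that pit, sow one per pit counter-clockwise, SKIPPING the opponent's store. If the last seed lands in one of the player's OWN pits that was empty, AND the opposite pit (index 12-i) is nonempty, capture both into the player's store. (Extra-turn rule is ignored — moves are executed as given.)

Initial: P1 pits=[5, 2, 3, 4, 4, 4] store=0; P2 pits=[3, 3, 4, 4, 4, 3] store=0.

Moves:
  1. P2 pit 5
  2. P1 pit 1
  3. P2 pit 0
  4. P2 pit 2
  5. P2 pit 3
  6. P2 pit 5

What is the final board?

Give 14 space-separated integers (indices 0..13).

Move 1: P2 pit5 -> P1=[6,3,3,4,4,4](0) P2=[3,3,4,4,4,0](1)
Move 2: P1 pit1 -> P1=[6,0,4,5,5,4](0) P2=[3,3,4,4,4,0](1)
Move 3: P2 pit0 -> P1=[6,0,4,5,5,4](0) P2=[0,4,5,5,4,0](1)
Move 4: P2 pit2 -> P1=[7,0,4,5,5,4](0) P2=[0,4,0,6,5,1](2)
Move 5: P2 pit3 -> P1=[8,1,5,5,5,4](0) P2=[0,4,0,0,6,2](3)
Move 6: P2 pit5 -> P1=[9,1,5,5,5,4](0) P2=[0,4,0,0,6,0](4)

Answer: 9 1 5 5 5 4 0 0 4 0 0 6 0 4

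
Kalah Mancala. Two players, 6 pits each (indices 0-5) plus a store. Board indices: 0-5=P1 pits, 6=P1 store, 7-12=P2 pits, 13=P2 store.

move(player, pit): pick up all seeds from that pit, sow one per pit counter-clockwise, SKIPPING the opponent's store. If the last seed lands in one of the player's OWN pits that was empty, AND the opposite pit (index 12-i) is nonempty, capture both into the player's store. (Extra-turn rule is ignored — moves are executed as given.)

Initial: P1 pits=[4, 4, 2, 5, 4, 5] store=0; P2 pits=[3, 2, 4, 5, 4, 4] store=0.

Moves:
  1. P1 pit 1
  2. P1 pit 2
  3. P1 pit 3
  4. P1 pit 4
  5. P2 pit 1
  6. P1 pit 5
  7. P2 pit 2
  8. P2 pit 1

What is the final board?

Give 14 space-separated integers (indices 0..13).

Answer: 6 1 1 0 0 0 11 6 0 0 10 1 7 3

Derivation:
Move 1: P1 pit1 -> P1=[4,0,3,6,5,6](0) P2=[3,2,4,5,4,4](0)
Move 2: P1 pit2 -> P1=[4,0,0,7,6,7](0) P2=[3,2,4,5,4,4](0)
Move 3: P1 pit3 -> P1=[4,0,0,0,7,8](1) P2=[4,3,5,6,4,4](0)
Move 4: P1 pit4 -> P1=[4,0,0,0,0,9](2) P2=[5,4,6,7,5,4](0)
Move 5: P2 pit1 -> P1=[4,0,0,0,0,9](2) P2=[5,0,7,8,6,5](0)
Move 6: P1 pit5 -> P1=[5,0,0,0,0,0](11) P2=[6,1,8,9,0,6](0)
Move 7: P2 pit2 -> P1=[6,1,1,1,0,0](11) P2=[6,1,0,10,1,7](1)
Move 8: P2 pit1 -> P1=[6,1,1,0,0,0](11) P2=[6,0,0,10,1,7](3)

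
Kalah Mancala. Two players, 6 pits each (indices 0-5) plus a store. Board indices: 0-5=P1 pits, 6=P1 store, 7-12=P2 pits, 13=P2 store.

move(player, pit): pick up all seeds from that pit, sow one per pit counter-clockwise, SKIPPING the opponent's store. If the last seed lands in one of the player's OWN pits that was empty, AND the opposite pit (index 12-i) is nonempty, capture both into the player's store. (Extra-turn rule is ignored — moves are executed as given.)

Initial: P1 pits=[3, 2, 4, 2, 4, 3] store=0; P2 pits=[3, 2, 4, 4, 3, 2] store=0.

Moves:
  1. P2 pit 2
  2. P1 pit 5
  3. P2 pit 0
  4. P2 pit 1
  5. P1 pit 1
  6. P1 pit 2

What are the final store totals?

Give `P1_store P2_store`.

Answer: 2 1

Derivation:
Move 1: P2 pit2 -> P1=[3,2,4,2,4,3](0) P2=[3,2,0,5,4,3](1)
Move 2: P1 pit5 -> P1=[3,2,4,2,4,0](1) P2=[4,3,0,5,4,3](1)
Move 3: P2 pit0 -> P1=[3,2,4,2,4,0](1) P2=[0,4,1,6,5,3](1)
Move 4: P2 pit1 -> P1=[3,2,4,2,4,0](1) P2=[0,0,2,7,6,4](1)
Move 5: P1 pit1 -> P1=[3,0,5,3,4,0](1) P2=[0,0,2,7,6,4](1)
Move 6: P1 pit2 -> P1=[3,0,0,4,5,1](2) P2=[1,0,2,7,6,4](1)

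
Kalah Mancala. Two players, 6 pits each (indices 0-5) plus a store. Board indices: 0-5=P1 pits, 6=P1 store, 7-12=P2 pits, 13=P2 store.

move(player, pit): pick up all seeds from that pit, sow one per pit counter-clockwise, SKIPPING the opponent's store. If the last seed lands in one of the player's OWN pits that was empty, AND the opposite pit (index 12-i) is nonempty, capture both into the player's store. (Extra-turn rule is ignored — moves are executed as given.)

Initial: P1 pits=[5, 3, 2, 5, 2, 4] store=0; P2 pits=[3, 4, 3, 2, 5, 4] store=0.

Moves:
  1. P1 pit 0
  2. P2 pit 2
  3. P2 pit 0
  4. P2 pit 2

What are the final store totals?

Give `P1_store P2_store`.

Answer: 0 0

Derivation:
Move 1: P1 pit0 -> P1=[0,4,3,6,3,5](0) P2=[3,4,3,2,5,4](0)
Move 2: P2 pit2 -> P1=[0,4,3,6,3,5](0) P2=[3,4,0,3,6,5](0)
Move 3: P2 pit0 -> P1=[0,4,3,6,3,5](0) P2=[0,5,1,4,6,5](0)
Move 4: P2 pit2 -> P1=[0,4,3,6,3,5](0) P2=[0,5,0,5,6,5](0)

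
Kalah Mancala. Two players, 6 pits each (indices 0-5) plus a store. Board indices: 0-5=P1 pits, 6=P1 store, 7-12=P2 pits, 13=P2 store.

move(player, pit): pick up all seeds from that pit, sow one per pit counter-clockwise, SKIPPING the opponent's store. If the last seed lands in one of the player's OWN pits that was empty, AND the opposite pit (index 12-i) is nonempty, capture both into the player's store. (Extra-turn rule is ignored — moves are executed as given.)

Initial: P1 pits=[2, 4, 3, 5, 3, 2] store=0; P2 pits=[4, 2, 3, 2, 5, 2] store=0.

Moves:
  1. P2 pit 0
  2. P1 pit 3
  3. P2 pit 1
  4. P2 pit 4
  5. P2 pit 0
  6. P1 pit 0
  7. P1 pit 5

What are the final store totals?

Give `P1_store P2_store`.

Answer: 2 7

Derivation:
Move 1: P2 pit0 -> P1=[2,4,3,5,3,2](0) P2=[0,3,4,3,6,2](0)
Move 2: P1 pit3 -> P1=[2,4,3,0,4,3](1) P2=[1,4,4,3,6,2](0)
Move 3: P2 pit1 -> P1=[2,4,3,0,4,3](1) P2=[1,0,5,4,7,3](0)
Move 4: P2 pit4 -> P1=[3,5,4,1,5,3](1) P2=[1,0,5,4,0,4](1)
Move 5: P2 pit0 -> P1=[3,5,4,1,0,3](1) P2=[0,0,5,4,0,4](7)
Move 6: P1 pit0 -> P1=[0,6,5,2,0,3](1) P2=[0,0,5,4,0,4](7)
Move 7: P1 pit5 -> P1=[0,6,5,2,0,0](2) P2=[1,1,5,4,0,4](7)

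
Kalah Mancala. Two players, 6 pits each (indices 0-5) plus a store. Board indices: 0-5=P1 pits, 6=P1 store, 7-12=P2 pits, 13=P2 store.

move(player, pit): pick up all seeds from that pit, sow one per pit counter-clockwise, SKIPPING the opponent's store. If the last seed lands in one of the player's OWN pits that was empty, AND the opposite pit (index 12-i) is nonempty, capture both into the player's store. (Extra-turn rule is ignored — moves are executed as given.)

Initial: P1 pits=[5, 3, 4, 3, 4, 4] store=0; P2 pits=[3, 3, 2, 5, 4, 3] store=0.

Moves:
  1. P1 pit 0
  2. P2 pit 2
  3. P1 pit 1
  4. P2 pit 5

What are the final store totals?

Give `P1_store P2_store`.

Move 1: P1 pit0 -> P1=[0,4,5,4,5,5](0) P2=[3,3,2,5,4,3](0)
Move 2: P2 pit2 -> P1=[0,4,5,4,5,5](0) P2=[3,3,0,6,5,3](0)
Move 3: P1 pit1 -> P1=[0,0,6,5,6,6](0) P2=[3,3,0,6,5,3](0)
Move 4: P2 pit5 -> P1=[1,1,6,5,6,6](0) P2=[3,3,0,6,5,0](1)

Answer: 0 1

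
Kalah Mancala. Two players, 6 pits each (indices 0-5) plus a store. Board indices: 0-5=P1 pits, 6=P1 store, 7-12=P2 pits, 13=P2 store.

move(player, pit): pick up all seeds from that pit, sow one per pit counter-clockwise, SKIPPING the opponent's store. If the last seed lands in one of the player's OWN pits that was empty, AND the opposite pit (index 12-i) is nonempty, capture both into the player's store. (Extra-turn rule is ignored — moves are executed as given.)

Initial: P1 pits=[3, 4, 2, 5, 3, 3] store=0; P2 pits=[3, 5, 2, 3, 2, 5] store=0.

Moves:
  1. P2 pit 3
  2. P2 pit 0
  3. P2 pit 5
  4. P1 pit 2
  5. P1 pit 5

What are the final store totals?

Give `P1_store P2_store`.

Answer: 1 5

Derivation:
Move 1: P2 pit3 -> P1=[3,4,2,5,3,3](0) P2=[3,5,2,0,3,6](1)
Move 2: P2 pit0 -> P1=[3,4,0,5,3,3](0) P2=[0,6,3,0,3,6](4)
Move 3: P2 pit5 -> P1=[4,5,1,6,4,3](0) P2=[0,6,3,0,3,0](5)
Move 4: P1 pit2 -> P1=[4,5,0,7,4,3](0) P2=[0,6,3,0,3,0](5)
Move 5: P1 pit5 -> P1=[4,5,0,7,4,0](1) P2=[1,7,3,0,3,0](5)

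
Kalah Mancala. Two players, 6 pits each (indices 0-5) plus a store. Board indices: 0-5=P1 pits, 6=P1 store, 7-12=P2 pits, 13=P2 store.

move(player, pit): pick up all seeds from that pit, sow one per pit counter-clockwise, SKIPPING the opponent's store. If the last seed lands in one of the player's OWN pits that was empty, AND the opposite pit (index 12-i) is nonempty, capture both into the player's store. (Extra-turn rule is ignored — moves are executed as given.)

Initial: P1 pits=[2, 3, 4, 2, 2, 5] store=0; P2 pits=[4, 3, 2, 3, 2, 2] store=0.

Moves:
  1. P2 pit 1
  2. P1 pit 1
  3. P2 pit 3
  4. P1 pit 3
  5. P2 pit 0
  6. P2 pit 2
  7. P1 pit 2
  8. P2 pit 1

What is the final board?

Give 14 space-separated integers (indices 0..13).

Answer: 3 0 0 0 5 7 2 1 0 0 2 6 4 4

Derivation:
Move 1: P2 pit1 -> P1=[2,3,4,2,2,5](0) P2=[4,0,3,4,3,2](0)
Move 2: P1 pit1 -> P1=[2,0,5,3,3,5](0) P2=[4,0,3,4,3,2](0)
Move 3: P2 pit3 -> P1=[3,0,5,3,3,5](0) P2=[4,0,3,0,4,3](1)
Move 4: P1 pit3 -> P1=[3,0,5,0,4,6](1) P2=[4,0,3,0,4,3](1)
Move 5: P2 pit0 -> P1=[3,0,5,0,4,6](1) P2=[0,1,4,1,5,3](1)
Move 6: P2 pit2 -> P1=[3,0,5,0,4,6](1) P2=[0,1,0,2,6,4](2)
Move 7: P1 pit2 -> P1=[3,0,0,1,5,7](2) P2=[1,1,0,2,6,4](2)
Move 8: P2 pit1 -> P1=[3,0,0,0,5,7](2) P2=[1,0,0,2,6,4](4)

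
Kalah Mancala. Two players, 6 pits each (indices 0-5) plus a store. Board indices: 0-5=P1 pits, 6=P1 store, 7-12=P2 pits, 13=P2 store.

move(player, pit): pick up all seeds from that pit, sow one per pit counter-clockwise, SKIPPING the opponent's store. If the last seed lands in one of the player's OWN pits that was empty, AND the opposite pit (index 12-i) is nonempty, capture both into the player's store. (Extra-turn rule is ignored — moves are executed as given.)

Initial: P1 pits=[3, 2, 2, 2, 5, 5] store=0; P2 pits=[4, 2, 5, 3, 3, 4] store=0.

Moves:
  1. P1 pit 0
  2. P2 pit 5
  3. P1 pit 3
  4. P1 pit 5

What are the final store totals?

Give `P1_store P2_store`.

Answer: 2 1

Derivation:
Move 1: P1 pit0 -> P1=[0,3,3,3,5,5](0) P2=[4,2,5,3,3,4](0)
Move 2: P2 pit5 -> P1=[1,4,4,3,5,5](0) P2=[4,2,5,3,3,0](1)
Move 3: P1 pit3 -> P1=[1,4,4,0,6,6](1) P2=[4,2,5,3,3,0](1)
Move 4: P1 pit5 -> P1=[1,4,4,0,6,0](2) P2=[5,3,6,4,4,0](1)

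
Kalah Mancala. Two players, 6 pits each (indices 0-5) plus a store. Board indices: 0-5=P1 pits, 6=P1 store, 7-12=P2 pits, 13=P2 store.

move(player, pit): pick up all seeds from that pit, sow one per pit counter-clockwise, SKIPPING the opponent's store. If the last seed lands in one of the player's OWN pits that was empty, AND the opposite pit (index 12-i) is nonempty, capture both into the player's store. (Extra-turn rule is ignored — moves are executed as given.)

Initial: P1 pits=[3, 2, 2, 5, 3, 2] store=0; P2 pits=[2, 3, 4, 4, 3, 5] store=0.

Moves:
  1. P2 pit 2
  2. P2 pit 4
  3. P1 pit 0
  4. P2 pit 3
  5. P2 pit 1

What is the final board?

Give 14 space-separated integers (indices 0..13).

Answer: 1 5 3 6 4 2 0 2 0 1 1 2 8 3

Derivation:
Move 1: P2 pit2 -> P1=[3,2,2,5,3,2](0) P2=[2,3,0,5,4,6](1)
Move 2: P2 pit4 -> P1=[4,3,2,5,3,2](0) P2=[2,3,0,5,0,7](2)
Move 3: P1 pit0 -> P1=[0,4,3,6,4,2](0) P2=[2,3,0,5,0,7](2)
Move 4: P2 pit3 -> P1=[1,5,3,6,4,2](0) P2=[2,3,0,0,1,8](3)
Move 5: P2 pit1 -> P1=[1,5,3,6,4,2](0) P2=[2,0,1,1,2,8](3)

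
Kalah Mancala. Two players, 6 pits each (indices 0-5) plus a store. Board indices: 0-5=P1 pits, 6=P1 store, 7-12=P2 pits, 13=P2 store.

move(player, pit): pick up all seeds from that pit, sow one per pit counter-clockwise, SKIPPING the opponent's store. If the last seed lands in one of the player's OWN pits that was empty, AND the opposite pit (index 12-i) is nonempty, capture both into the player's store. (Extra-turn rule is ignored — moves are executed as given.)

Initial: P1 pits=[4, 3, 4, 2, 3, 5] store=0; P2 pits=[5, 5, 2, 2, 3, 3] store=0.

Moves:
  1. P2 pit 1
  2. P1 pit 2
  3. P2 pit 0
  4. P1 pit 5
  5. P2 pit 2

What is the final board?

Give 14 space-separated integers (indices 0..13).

Answer: 5 3 0 3 4 0 2 1 2 0 6 7 6 2

Derivation:
Move 1: P2 pit1 -> P1=[4,3,4,2,3,5](0) P2=[5,0,3,3,4,4](1)
Move 2: P1 pit2 -> P1=[4,3,0,3,4,6](1) P2=[5,0,3,3,4,4](1)
Move 3: P2 pit0 -> P1=[4,3,0,3,4,6](1) P2=[0,1,4,4,5,5](1)
Move 4: P1 pit5 -> P1=[4,3,0,3,4,0](2) P2=[1,2,5,5,6,5](1)
Move 5: P2 pit2 -> P1=[5,3,0,3,4,0](2) P2=[1,2,0,6,7,6](2)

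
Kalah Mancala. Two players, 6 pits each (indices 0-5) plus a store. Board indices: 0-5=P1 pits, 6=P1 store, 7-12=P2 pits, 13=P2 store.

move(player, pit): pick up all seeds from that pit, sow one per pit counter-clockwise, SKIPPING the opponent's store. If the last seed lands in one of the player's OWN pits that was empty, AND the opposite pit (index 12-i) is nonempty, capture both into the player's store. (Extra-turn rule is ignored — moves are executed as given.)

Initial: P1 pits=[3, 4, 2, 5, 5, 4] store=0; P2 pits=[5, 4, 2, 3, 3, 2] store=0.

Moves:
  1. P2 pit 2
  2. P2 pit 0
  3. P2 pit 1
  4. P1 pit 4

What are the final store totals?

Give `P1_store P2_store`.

Move 1: P2 pit2 -> P1=[3,4,2,5,5,4](0) P2=[5,4,0,4,4,2](0)
Move 2: P2 pit0 -> P1=[3,4,2,5,5,4](0) P2=[0,5,1,5,5,3](0)
Move 3: P2 pit1 -> P1=[3,4,2,5,5,4](0) P2=[0,0,2,6,6,4](1)
Move 4: P1 pit4 -> P1=[3,4,2,5,0,5](1) P2=[1,1,3,6,6,4](1)

Answer: 1 1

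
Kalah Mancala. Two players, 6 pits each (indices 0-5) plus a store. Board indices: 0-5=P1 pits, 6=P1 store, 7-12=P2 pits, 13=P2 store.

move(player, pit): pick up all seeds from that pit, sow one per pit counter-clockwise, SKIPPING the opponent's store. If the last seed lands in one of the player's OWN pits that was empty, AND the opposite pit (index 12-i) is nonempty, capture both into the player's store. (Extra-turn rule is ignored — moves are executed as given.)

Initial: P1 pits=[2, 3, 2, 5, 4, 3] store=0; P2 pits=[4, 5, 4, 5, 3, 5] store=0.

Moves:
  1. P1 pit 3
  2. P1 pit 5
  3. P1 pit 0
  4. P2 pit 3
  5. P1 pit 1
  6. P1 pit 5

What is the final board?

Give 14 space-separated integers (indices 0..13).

Move 1: P1 pit3 -> P1=[2,3,2,0,5,4](1) P2=[5,6,4,5,3,5](0)
Move 2: P1 pit5 -> P1=[2,3,2,0,5,0](2) P2=[6,7,5,5,3,5](0)
Move 3: P1 pit0 -> P1=[0,4,3,0,5,0](2) P2=[6,7,5,5,3,5](0)
Move 4: P2 pit3 -> P1=[1,5,3,0,5,0](2) P2=[6,7,5,0,4,6](1)
Move 5: P1 pit1 -> P1=[1,0,4,1,6,1](3) P2=[6,7,5,0,4,6](1)
Move 6: P1 pit5 -> P1=[1,0,4,1,6,0](4) P2=[6,7,5,0,4,6](1)

Answer: 1 0 4 1 6 0 4 6 7 5 0 4 6 1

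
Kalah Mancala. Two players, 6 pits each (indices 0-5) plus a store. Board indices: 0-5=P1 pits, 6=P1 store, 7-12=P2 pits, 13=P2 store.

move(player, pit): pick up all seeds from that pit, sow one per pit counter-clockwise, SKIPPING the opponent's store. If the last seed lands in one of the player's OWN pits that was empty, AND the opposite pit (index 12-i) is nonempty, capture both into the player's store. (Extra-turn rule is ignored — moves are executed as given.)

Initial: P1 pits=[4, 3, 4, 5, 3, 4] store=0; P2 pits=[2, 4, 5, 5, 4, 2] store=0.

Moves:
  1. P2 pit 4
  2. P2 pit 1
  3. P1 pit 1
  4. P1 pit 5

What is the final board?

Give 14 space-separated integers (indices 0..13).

Move 1: P2 pit4 -> P1=[5,4,4,5,3,4](0) P2=[2,4,5,5,0,3](1)
Move 2: P2 pit1 -> P1=[5,4,4,5,3,4](0) P2=[2,0,6,6,1,4](1)
Move 3: P1 pit1 -> P1=[5,0,5,6,4,5](0) P2=[2,0,6,6,1,4](1)
Move 4: P1 pit5 -> P1=[5,0,5,6,4,0](1) P2=[3,1,7,7,1,4](1)

Answer: 5 0 5 6 4 0 1 3 1 7 7 1 4 1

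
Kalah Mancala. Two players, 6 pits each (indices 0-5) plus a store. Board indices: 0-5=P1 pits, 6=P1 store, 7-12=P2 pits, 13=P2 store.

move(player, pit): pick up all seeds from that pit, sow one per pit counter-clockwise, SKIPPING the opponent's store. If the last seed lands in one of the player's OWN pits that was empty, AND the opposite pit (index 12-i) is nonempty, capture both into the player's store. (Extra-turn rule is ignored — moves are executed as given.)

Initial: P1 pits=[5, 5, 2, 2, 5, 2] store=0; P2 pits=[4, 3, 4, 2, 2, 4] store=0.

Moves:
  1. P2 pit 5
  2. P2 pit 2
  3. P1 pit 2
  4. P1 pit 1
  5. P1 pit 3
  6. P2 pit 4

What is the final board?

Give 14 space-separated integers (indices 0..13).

Move 1: P2 pit5 -> P1=[6,6,3,2,5,2](0) P2=[4,3,4,2,2,0](1)
Move 2: P2 pit2 -> P1=[6,6,3,2,5,2](0) P2=[4,3,0,3,3,1](2)
Move 3: P1 pit2 -> P1=[6,6,0,3,6,3](0) P2=[4,3,0,3,3,1](2)
Move 4: P1 pit1 -> P1=[6,0,1,4,7,4](1) P2=[5,3,0,3,3,1](2)
Move 5: P1 pit3 -> P1=[6,0,1,0,8,5](2) P2=[6,3,0,3,3,1](2)
Move 6: P2 pit4 -> P1=[7,0,1,0,8,5](2) P2=[6,3,0,3,0,2](3)

Answer: 7 0 1 0 8 5 2 6 3 0 3 0 2 3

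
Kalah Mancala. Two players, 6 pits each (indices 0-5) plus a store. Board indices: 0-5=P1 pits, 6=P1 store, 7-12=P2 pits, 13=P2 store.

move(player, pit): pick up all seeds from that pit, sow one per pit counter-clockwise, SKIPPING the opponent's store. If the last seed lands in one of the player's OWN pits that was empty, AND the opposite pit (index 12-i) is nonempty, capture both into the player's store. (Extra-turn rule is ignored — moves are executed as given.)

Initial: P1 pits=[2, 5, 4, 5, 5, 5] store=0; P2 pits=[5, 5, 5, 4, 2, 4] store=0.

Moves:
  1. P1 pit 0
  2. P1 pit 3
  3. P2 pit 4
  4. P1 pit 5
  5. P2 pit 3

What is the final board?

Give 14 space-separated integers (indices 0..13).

Answer: 1 7 5 0 6 0 2 7 7 6 0 2 6 2

Derivation:
Move 1: P1 pit0 -> P1=[0,6,5,5,5,5](0) P2=[5,5,5,4,2,4](0)
Move 2: P1 pit3 -> P1=[0,6,5,0,6,6](1) P2=[6,6,5,4,2,4](0)
Move 3: P2 pit4 -> P1=[0,6,5,0,6,6](1) P2=[6,6,5,4,0,5](1)
Move 4: P1 pit5 -> P1=[0,6,5,0,6,0](2) P2=[7,7,6,5,1,5](1)
Move 5: P2 pit3 -> P1=[1,7,5,0,6,0](2) P2=[7,7,6,0,2,6](2)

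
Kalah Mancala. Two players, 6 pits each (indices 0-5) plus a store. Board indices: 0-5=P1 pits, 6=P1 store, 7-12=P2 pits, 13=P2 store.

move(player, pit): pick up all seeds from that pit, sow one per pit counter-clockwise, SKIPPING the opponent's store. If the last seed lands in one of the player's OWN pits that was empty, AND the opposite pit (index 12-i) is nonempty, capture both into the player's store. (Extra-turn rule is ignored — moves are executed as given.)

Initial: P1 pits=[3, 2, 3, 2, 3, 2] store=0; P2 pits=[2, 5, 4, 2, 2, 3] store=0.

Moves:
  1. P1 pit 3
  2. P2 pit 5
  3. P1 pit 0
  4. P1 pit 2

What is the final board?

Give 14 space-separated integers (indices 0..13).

Move 1: P1 pit3 -> P1=[3,2,3,0,4,3](0) P2=[2,5,4,2,2,3](0)
Move 2: P2 pit5 -> P1=[4,3,3,0,4,3](0) P2=[2,5,4,2,2,0](1)
Move 3: P1 pit0 -> P1=[0,4,4,1,5,3](0) P2=[2,5,4,2,2,0](1)
Move 4: P1 pit2 -> P1=[0,4,0,2,6,4](1) P2=[2,5,4,2,2,0](1)

Answer: 0 4 0 2 6 4 1 2 5 4 2 2 0 1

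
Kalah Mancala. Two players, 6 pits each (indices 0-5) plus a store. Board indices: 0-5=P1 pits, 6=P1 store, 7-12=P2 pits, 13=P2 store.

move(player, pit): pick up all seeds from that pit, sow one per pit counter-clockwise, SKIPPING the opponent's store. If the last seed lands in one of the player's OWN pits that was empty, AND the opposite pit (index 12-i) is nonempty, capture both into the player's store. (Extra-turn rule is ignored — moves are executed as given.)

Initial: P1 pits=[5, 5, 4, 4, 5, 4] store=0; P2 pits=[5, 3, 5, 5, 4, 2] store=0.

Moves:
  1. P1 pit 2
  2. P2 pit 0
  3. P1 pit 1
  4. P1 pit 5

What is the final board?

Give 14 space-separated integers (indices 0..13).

Answer: 5 0 1 6 7 0 3 1 5 7 7 6 3 0

Derivation:
Move 1: P1 pit2 -> P1=[5,5,0,5,6,5](1) P2=[5,3,5,5,4,2](0)
Move 2: P2 pit0 -> P1=[5,5,0,5,6,5](1) P2=[0,4,6,6,5,3](0)
Move 3: P1 pit1 -> P1=[5,0,1,6,7,6](2) P2=[0,4,6,6,5,3](0)
Move 4: P1 pit5 -> P1=[5,0,1,6,7,0](3) P2=[1,5,7,7,6,3](0)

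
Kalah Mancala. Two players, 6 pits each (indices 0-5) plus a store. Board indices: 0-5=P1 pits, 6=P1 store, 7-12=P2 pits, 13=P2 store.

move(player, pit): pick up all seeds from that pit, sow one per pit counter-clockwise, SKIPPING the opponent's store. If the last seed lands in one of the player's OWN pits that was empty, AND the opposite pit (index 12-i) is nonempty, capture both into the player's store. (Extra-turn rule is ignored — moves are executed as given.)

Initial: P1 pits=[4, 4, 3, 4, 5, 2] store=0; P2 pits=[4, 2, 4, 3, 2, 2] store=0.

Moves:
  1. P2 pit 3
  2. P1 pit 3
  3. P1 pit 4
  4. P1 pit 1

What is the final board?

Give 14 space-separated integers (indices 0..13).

Answer: 4 0 4 1 1 5 2 6 3 5 1 3 3 1

Derivation:
Move 1: P2 pit3 -> P1=[4,4,3,4,5,2](0) P2=[4,2,4,0,3,3](1)
Move 2: P1 pit3 -> P1=[4,4,3,0,6,3](1) P2=[5,2,4,0,3,3](1)
Move 3: P1 pit4 -> P1=[4,4,3,0,0,4](2) P2=[6,3,5,1,3,3](1)
Move 4: P1 pit1 -> P1=[4,0,4,1,1,5](2) P2=[6,3,5,1,3,3](1)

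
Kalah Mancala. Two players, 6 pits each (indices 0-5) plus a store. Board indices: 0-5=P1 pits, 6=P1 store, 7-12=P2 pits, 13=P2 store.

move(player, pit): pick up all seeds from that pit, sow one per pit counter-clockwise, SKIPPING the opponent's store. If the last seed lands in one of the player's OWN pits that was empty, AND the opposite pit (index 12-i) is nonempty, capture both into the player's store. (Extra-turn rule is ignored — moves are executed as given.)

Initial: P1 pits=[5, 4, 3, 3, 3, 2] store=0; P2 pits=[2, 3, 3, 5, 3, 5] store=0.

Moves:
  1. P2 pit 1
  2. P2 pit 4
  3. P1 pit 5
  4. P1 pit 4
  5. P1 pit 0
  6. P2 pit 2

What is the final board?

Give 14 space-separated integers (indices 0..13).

Move 1: P2 pit1 -> P1=[5,4,3,3,3,2](0) P2=[2,0,4,6,4,5](0)
Move 2: P2 pit4 -> P1=[6,5,3,3,3,2](0) P2=[2,0,4,6,0,6](1)
Move 3: P1 pit5 -> P1=[6,5,3,3,3,0](1) P2=[3,0,4,6,0,6](1)
Move 4: P1 pit4 -> P1=[6,5,3,3,0,1](2) P2=[4,0,4,6,0,6](1)
Move 5: P1 pit0 -> P1=[0,6,4,4,1,2](3) P2=[4,0,4,6,0,6](1)
Move 6: P2 pit2 -> P1=[0,6,4,4,1,2](3) P2=[4,0,0,7,1,7](2)

Answer: 0 6 4 4 1 2 3 4 0 0 7 1 7 2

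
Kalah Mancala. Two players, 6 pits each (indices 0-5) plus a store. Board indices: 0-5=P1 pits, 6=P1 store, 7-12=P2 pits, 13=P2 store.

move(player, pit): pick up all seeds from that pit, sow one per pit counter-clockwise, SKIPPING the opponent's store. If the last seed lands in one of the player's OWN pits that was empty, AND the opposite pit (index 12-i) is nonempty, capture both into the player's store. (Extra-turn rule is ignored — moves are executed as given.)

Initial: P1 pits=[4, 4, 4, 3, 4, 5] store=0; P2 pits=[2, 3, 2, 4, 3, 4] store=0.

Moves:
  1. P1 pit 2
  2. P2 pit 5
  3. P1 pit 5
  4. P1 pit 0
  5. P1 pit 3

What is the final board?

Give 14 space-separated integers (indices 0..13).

Answer: 0 6 2 0 7 1 7 1 5 3 5 4 0 1

Derivation:
Move 1: P1 pit2 -> P1=[4,4,0,4,5,6](1) P2=[2,3,2,4,3,4](0)
Move 2: P2 pit5 -> P1=[5,5,1,4,5,6](1) P2=[2,3,2,4,3,0](1)
Move 3: P1 pit5 -> P1=[5,5,1,4,5,0](2) P2=[3,4,3,5,4,0](1)
Move 4: P1 pit0 -> P1=[0,6,2,5,6,0](6) P2=[0,4,3,5,4,0](1)
Move 5: P1 pit3 -> P1=[0,6,2,0,7,1](7) P2=[1,5,3,5,4,0](1)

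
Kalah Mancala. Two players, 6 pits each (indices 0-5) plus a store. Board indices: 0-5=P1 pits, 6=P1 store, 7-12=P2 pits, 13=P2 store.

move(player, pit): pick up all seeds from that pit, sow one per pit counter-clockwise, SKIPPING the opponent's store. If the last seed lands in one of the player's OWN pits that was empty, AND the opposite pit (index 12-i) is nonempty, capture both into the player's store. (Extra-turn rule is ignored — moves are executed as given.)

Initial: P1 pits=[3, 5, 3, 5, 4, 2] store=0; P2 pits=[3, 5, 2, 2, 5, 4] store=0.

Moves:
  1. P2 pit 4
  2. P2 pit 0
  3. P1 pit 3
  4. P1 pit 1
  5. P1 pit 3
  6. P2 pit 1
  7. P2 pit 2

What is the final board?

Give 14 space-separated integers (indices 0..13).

Answer: 5 1 5 0 7 4 2 2 0 0 5 2 7 3

Derivation:
Move 1: P2 pit4 -> P1=[4,6,4,5,4,2](0) P2=[3,5,2,2,0,5](1)
Move 2: P2 pit0 -> P1=[4,6,4,5,4,2](0) P2=[0,6,3,3,0,5](1)
Move 3: P1 pit3 -> P1=[4,6,4,0,5,3](1) P2=[1,7,3,3,0,5](1)
Move 4: P1 pit1 -> P1=[4,0,5,1,6,4](2) P2=[2,7,3,3,0,5](1)
Move 5: P1 pit3 -> P1=[4,0,5,0,7,4](2) P2=[2,7,3,3,0,5](1)
Move 6: P2 pit1 -> P1=[5,1,5,0,7,4](2) P2=[2,0,4,4,1,6](2)
Move 7: P2 pit2 -> P1=[5,1,5,0,7,4](2) P2=[2,0,0,5,2,7](3)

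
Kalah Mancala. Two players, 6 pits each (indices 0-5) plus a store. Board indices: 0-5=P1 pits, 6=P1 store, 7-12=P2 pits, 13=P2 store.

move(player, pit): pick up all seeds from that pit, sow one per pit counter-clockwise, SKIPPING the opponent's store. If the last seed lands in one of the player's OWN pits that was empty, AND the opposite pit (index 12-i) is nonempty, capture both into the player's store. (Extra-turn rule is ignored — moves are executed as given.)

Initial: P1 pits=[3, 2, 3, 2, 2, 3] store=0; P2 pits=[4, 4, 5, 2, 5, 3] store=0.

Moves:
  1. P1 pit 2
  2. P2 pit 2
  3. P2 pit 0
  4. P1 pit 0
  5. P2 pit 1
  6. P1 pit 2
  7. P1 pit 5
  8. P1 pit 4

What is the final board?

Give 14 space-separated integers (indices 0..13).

Move 1: P1 pit2 -> P1=[3,2,0,3,3,4](0) P2=[4,4,5,2,5,3](0)
Move 2: P2 pit2 -> P1=[4,2,0,3,3,4](0) P2=[4,4,0,3,6,4](1)
Move 3: P2 pit0 -> P1=[4,2,0,3,3,4](0) P2=[0,5,1,4,7,4](1)
Move 4: P1 pit0 -> P1=[0,3,1,4,4,4](0) P2=[0,5,1,4,7,4](1)
Move 5: P2 pit1 -> P1=[0,3,1,4,4,4](0) P2=[0,0,2,5,8,5](2)
Move 6: P1 pit2 -> P1=[0,3,0,5,4,4](0) P2=[0,0,2,5,8,5](2)
Move 7: P1 pit5 -> P1=[0,3,0,5,4,0](1) P2=[1,1,3,5,8,5](2)
Move 8: P1 pit4 -> P1=[0,3,0,5,0,1](2) P2=[2,2,3,5,8,5](2)

Answer: 0 3 0 5 0 1 2 2 2 3 5 8 5 2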